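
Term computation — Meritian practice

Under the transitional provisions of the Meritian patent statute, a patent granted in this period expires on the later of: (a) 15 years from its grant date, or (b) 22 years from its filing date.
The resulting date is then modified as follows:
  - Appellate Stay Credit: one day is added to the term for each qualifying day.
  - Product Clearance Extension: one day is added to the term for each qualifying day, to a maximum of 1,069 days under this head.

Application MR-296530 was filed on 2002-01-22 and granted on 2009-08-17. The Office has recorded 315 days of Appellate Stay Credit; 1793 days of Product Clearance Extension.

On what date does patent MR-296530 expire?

June 1, 2028

(a) grant + 15 years → 17 August 2024.
(b) filing + 22 years → 22 January 2024.
Later of the two: 17 August 2024.
Appellate Stay Credit: +315 days → 28 June 2025.
Product Clearance Extension: 1793 days claimed exceeds the 1069-day cap, so +1069 days → 1 June 2028.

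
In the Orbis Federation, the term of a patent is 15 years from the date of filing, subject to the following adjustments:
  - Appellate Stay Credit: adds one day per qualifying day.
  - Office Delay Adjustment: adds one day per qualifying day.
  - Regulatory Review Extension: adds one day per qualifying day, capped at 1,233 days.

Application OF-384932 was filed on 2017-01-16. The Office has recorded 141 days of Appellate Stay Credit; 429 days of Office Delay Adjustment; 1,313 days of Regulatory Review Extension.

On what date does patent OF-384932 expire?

December 23, 2036

Base term: filing date + 15 years → 16 January 2032.
Appellate Stay Credit: +141 days → 5 June 2032.
Office Delay Adjustment: +429 days → 8 August 2033.
Regulatory Review Extension: 1313 days claimed exceeds the 1233-day cap, so +1233 days → 23 December 2036.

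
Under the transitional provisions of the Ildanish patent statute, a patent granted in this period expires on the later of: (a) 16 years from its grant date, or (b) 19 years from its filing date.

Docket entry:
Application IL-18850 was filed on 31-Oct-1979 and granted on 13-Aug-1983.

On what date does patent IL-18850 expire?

(a) grant + 16 years → 13 August 1999.
(b) filing + 19 years → 31 October 1998.
Later of the two: 13 August 1999.

August 13, 1999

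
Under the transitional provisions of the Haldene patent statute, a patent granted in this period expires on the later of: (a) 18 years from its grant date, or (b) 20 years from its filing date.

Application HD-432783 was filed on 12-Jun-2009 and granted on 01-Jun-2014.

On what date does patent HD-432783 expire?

June 1, 2032

(a) grant + 18 years → 1 June 2032.
(b) filing + 20 years → 12 June 2029.
Later of the two: 1 June 2032.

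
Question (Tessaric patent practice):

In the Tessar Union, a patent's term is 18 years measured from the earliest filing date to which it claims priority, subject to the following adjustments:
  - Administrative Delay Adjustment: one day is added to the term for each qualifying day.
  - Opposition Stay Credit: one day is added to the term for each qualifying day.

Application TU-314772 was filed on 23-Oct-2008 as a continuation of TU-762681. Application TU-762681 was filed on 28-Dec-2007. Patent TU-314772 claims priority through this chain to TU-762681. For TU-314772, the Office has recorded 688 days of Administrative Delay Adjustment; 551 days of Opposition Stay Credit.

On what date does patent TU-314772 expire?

2029-05-20

Earliest priority filing: 28 December 2007.
Base term: 28 December 2007 + 18 years → 28 December 2025.
Administrative Delay Adjustment: +688 days → 16 November 2027.
Opposition Stay Credit: +551 days → 20 May 2029.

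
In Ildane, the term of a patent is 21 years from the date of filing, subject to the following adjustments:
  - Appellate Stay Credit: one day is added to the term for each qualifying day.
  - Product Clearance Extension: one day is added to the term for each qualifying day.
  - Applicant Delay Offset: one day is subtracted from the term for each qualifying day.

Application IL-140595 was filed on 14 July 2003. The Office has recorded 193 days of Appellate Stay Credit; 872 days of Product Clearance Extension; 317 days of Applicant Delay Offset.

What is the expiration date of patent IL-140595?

August 1, 2026

Base term: filing date + 21 years → 14 July 2024.
Appellate Stay Credit: +193 days → 23 January 2025.
Product Clearance Extension: +872 days → 14 June 2027.
Applicant Delay Offset: −317 days → 1 August 2026.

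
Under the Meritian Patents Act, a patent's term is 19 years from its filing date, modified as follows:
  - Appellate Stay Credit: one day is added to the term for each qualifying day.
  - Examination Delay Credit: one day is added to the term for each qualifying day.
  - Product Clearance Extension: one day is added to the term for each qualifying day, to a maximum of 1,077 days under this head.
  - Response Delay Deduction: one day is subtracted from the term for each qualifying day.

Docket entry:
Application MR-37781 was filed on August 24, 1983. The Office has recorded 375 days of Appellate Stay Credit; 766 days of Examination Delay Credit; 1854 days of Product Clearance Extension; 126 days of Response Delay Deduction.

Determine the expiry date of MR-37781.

Base term: filing date + 19 years → 24 August 2002.
Appellate Stay Credit: +375 days → 3 September 2003.
Examination Delay Credit: +766 days → 8 October 2005.
Product Clearance Extension: 1854 days claimed exceeds the 1077-day cap, so +1077 days → 19 September 2008.
Response Delay Deduction: −126 days → 16 May 2008.

May 16, 2008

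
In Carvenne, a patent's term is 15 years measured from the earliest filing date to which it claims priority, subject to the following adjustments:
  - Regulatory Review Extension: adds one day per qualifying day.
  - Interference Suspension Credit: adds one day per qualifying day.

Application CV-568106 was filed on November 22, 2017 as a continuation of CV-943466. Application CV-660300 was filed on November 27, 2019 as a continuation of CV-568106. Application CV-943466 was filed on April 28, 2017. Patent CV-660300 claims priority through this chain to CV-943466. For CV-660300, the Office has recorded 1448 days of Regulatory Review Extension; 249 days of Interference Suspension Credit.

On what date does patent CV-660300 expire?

December 20, 2036

Earliest priority filing: 28 April 2017.
Base term: 28 April 2017 + 15 years → 28 April 2032.
Regulatory Review Extension: +1448 days → 15 April 2036.
Interference Suspension Credit: +249 days → 20 December 2036.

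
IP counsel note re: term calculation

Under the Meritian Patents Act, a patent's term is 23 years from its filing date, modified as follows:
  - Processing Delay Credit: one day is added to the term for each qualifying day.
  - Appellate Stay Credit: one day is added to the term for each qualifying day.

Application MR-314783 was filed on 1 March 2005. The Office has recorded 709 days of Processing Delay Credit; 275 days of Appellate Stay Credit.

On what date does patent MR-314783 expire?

November 10, 2030

Base term: filing date + 23 years → 1 March 2028.
Processing Delay Credit: +709 days → 8 February 2030.
Appellate Stay Credit: +275 days → 10 November 2030.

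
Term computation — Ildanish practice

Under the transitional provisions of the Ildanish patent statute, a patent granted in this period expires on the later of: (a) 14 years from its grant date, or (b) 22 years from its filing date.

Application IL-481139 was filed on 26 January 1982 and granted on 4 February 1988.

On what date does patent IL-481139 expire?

(a) grant + 14 years → 4 February 2002.
(b) filing + 22 years → 26 January 2004.
Later of the two: 26 January 2004.

January 26, 2004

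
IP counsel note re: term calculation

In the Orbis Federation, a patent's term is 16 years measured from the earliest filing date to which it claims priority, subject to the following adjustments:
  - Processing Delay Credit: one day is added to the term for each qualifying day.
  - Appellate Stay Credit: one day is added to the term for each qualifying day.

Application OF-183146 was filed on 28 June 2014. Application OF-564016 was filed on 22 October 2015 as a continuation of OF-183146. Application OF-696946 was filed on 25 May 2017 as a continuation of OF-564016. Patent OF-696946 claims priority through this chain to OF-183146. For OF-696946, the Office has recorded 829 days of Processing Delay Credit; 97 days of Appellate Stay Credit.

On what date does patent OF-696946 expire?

Earliest priority filing: 28 June 2014.
Base term: 28 June 2014 + 16 years → 28 June 2030.
Processing Delay Credit: +829 days → 4 October 2032.
Appellate Stay Credit: +97 days → 9 January 2033.

2033-01-09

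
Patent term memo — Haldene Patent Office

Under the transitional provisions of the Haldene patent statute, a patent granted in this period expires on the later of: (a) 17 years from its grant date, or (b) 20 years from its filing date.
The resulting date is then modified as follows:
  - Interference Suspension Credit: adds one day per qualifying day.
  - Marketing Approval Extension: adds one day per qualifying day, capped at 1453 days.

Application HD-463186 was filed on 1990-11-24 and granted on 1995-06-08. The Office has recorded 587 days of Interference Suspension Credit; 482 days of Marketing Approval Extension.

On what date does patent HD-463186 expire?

(a) grant + 17 years → 8 June 2012.
(b) filing + 20 years → 24 November 2010.
Later of the two: 8 June 2012.
Interference Suspension Credit: +587 days → 16 January 2014.
Marketing Approval Extension: 482 days (within the 1453-day cap) → +482 days → 13 May 2015.

2015-05-13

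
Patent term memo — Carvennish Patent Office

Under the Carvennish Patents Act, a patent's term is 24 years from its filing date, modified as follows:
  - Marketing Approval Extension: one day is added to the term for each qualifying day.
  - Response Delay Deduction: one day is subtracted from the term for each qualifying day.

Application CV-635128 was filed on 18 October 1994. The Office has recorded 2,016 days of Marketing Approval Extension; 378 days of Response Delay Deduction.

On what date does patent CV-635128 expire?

April 13, 2023

Base term: filing date + 24 years → 18 October 2018.
Marketing Approval Extension: +2016 days → 25 April 2024.
Response Delay Deduction: −378 days → 13 April 2023.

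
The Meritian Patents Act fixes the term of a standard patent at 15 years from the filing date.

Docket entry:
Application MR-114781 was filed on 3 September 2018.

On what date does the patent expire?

Filing date + 15 years → 3 September 2033.

2033-09-03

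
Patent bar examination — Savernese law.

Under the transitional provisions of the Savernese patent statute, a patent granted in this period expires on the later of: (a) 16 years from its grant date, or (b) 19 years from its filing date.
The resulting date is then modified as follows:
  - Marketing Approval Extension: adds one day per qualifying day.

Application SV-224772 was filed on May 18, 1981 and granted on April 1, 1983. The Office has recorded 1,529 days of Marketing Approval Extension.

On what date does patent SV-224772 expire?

July 25, 2004

(a) grant + 16 years → 1 April 1999.
(b) filing + 19 years → 18 May 2000.
Later of the two: 18 May 2000.
Marketing Approval Extension: +1529 days → 25 July 2004.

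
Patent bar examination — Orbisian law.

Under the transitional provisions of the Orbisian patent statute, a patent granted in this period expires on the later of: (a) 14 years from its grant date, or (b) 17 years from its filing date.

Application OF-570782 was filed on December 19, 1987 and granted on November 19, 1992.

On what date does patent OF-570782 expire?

2006-11-19

(a) grant + 14 years → 19 November 2006.
(b) filing + 17 years → 19 December 2004.
Later of the two: 19 November 2006.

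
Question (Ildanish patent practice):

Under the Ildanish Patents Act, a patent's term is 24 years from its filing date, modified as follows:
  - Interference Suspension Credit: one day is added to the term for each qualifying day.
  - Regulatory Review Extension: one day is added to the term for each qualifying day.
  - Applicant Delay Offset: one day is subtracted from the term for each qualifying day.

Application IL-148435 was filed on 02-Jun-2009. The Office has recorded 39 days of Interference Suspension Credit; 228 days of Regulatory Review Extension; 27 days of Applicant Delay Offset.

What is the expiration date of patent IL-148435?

2034-01-28

Base term: filing date + 24 years → 2 June 2033.
Interference Suspension Credit: +39 days → 11 July 2033.
Regulatory Review Extension: +228 days → 24 February 2034.
Applicant Delay Offset: −27 days → 28 January 2034.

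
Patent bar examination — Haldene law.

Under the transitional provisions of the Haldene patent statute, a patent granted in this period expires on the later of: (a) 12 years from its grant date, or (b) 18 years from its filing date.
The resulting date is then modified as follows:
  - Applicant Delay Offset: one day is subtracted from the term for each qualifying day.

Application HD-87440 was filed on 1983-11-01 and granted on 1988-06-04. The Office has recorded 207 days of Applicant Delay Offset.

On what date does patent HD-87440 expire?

2001-04-08

(a) grant + 12 years → 4 June 2000.
(b) filing + 18 years → 1 November 2001.
Later of the two: 1 November 2001.
Applicant Delay Offset: −207 days → 8 April 2001.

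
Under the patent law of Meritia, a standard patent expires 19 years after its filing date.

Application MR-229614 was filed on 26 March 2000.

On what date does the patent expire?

Filing date + 19 years → 26 March 2019.

March 26, 2019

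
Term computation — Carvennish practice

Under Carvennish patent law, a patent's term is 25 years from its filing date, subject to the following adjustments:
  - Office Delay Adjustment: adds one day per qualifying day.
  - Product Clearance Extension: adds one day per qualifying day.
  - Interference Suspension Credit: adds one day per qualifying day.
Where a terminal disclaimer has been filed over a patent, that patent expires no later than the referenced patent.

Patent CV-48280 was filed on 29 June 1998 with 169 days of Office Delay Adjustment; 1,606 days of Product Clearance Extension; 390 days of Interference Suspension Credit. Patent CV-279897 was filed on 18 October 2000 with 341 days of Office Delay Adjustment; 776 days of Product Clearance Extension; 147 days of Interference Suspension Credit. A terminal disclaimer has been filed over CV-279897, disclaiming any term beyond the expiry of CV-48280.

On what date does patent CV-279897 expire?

2029-04-04

Natural term of CV-279897:
  Base: filing + 25 years → 18 October 2025.
  Office Delay Adjustment: +341 days → 24 September 2026.
  Product Clearance Extension: +776 days → 8 November 2028.
  Interference Suspension Credit: +147 days → 4 April 2029.
Expiry of referenced patent CV-48280:
  Base: filing + 25 years → 29 June 2023.
  Office Delay Adjustment: +169 days → 15 December 2023.
  Product Clearance Extension: +1606 days → 8 May 2028.
  Interference Suspension Credit: +390 days → 2 June 2029.
Terminal disclaimer: CV-279897 expires on the earlier of 4 April 2029 and 2 June 2029.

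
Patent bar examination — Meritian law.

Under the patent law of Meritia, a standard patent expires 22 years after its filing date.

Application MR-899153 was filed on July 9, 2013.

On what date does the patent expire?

Filing date + 22 years → 9 July 2035.

July 9, 2035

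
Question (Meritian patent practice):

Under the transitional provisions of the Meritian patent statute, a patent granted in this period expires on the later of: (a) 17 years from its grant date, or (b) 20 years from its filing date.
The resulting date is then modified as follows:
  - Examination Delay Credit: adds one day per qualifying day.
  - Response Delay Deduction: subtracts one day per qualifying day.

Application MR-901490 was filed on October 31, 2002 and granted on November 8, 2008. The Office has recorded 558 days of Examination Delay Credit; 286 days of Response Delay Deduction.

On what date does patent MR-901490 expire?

(a) grant + 17 years → 8 November 2025.
(b) filing + 20 years → 31 October 2022.
Later of the two: 8 November 2025.
Examination Delay Credit: +558 days → 20 May 2027.
Response Delay Deduction: −286 days → 7 August 2026.

2026-08-07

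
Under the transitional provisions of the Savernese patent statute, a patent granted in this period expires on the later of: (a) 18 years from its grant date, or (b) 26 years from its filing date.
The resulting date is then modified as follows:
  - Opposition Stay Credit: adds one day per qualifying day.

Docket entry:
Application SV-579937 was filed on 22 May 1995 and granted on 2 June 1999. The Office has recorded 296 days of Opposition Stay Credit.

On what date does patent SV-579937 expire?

March 14, 2022

(a) grant + 18 years → 2 June 2017.
(b) filing + 26 years → 22 May 2021.
Later of the two: 22 May 2021.
Opposition Stay Credit: +296 days → 14 March 2022.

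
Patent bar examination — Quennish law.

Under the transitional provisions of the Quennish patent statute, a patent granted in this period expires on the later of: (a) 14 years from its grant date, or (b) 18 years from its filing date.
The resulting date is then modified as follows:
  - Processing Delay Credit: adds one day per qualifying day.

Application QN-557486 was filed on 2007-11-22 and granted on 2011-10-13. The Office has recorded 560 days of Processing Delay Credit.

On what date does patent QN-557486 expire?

2027-06-05

(a) grant + 14 years → 13 October 2025.
(b) filing + 18 years → 22 November 2025.
Later of the two: 22 November 2025.
Processing Delay Credit: +560 days → 5 June 2027.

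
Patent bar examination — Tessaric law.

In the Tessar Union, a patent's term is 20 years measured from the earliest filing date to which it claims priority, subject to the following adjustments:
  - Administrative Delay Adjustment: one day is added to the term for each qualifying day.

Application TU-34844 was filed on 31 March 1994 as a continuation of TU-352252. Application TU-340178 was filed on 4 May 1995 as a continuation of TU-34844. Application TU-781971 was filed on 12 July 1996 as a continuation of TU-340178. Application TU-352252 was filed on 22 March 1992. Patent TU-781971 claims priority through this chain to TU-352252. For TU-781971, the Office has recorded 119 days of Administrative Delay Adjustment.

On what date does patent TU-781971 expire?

July 19, 2012

Earliest priority filing: 22 March 1992.
Base term: 22 March 1992 + 20 years → 22 March 2012.
Administrative Delay Adjustment: +119 days → 19 July 2012.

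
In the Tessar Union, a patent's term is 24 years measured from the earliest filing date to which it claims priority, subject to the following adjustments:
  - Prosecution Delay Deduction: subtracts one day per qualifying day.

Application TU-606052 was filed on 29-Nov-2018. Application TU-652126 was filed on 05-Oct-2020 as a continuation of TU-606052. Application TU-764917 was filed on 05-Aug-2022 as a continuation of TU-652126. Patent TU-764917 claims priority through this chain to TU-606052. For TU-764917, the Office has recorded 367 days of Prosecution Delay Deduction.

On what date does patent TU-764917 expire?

Earliest priority filing: 29 November 2018.
Base term: 29 November 2018 + 24 years → 29 November 2042.
Prosecution Delay Deduction: −367 days → 27 November 2041.

November 27, 2041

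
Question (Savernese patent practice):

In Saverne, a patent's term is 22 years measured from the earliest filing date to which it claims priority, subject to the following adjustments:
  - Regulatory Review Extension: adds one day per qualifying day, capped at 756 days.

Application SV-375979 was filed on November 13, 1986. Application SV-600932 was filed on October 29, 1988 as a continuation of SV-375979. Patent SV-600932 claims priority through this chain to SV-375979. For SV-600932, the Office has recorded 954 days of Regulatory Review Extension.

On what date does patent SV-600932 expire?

Earliest priority filing: 13 November 1986.
Base term: 13 November 1986 + 22 years → 13 November 2008.
Regulatory Review Extension: 954 days claimed exceeds the 756-day cap, so +756 days → 9 December 2010.

2010-12-09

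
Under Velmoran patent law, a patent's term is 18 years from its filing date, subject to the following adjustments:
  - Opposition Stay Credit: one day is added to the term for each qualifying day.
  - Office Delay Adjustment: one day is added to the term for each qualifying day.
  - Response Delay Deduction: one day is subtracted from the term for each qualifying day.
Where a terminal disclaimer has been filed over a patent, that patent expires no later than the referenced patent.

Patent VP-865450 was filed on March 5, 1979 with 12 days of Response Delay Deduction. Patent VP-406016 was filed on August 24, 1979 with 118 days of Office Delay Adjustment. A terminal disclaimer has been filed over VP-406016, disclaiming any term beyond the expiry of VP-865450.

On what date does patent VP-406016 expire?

1997-02-21

Natural term of VP-406016:
  Base: filing + 18 years → 24 August 1997.
  Office Delay Adjustment: +118 days → 20 December 1997.
Expiry of referenced patent VP-865450:
  Base: filing + 18 years → 5 March 1997.
  Response Delay Deduction: −12 days → 21 February 1997.
Terminal disclaimer: VP-406016 expires on the earlier of 20 December 1997 and 21 February 1997.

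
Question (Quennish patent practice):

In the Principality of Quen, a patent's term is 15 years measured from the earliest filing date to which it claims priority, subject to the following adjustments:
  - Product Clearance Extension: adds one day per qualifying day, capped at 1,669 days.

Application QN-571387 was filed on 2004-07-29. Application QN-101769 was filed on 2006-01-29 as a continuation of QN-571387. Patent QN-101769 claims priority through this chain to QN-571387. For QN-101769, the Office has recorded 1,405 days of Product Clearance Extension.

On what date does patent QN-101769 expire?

Earliest priority filing: 29 July 2004.
Base term: 29 July 2004 + 15 years → 29 July 2019.
Product Clearance Extension: 1405 days (within the 1669-day cap) → +1405 days → 3 June 2023.

2023-06-03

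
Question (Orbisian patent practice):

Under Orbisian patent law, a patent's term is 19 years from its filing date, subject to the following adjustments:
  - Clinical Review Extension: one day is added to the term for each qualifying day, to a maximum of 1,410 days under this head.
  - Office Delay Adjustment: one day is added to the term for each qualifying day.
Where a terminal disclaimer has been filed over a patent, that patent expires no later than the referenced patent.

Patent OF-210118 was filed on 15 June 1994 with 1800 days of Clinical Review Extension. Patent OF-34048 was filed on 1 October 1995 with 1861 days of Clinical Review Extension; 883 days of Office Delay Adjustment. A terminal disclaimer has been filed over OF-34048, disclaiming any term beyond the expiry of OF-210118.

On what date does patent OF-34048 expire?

Natural term of OF-34048:
  Base: filing + 19 years → 1 October 2014.
  Clinical Review Extension: 1861 days claimed exceeds the 1410-day cap, so +1410 days → 11 August 2018.
  Office Delay Adjustment: +883 days → 10 January 2021.
Expiry of referenced patent OF-210118:
  Base: filing + 19 years → 15 June 2013.
  Clinical Review Extension: 1800 days claimed exceeds the 1410-day cap, so +1410 days → 25 April 2017.
Terminal disclaimer: OF-34048 expires on the earlier of 10 January 2021 and 25 April 2017.

2017-04-25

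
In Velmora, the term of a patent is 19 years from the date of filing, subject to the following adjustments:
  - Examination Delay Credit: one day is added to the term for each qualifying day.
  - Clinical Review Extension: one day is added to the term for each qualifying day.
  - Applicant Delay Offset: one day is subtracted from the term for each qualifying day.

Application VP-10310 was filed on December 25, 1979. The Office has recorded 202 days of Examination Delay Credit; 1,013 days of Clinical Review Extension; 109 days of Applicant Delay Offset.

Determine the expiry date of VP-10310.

Base term: filing date + 19 years → 25 December 1998.
Examination Delay Credit: +202 days → 15 July 1999.
Clinical Review Extension: +1013 days → 23 April 2002.
Applicant Delay Offset: −109 days → 4 January 2002.

2002-01-04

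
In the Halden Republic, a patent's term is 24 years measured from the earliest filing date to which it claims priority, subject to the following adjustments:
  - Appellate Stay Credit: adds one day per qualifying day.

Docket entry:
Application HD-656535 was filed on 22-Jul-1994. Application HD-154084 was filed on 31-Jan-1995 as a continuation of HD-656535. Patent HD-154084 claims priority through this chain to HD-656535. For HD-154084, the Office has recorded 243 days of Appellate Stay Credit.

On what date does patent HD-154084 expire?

Earliest priority filing: 22 July 1994.
Base term: 22 July 1994 + 24 years → 22 July 2018.
Appellate Stay Credit: +243 days → 22 March 2019.

2019-03-22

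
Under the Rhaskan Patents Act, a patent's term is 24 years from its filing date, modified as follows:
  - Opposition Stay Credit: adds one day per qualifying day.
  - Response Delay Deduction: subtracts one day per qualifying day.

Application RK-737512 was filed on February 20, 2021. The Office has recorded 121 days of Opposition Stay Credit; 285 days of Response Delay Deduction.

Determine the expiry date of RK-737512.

September 9, 2044

Base term: filing date + 24 years → 20 February 2045.
Opposition Stay Credit: +121 days → 21 June 2045.
Response Delay Deduction: −285 days → 9 September 2044.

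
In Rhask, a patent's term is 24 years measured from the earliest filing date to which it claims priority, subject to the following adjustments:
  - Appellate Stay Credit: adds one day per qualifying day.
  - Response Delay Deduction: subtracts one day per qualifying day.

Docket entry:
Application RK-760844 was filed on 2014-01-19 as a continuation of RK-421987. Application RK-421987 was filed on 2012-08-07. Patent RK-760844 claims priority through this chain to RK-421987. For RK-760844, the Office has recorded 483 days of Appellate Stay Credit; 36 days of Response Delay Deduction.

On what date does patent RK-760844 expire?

October 28, 2037

Earliest priority filing: 7 August 2012.
Base term: 7 August 2012 + 24 years → 7 August 2036.
Appellate Stay Credit: +483 days → 3 December 2037.
Response Delay Deduction: −36 days → 28 October 2037.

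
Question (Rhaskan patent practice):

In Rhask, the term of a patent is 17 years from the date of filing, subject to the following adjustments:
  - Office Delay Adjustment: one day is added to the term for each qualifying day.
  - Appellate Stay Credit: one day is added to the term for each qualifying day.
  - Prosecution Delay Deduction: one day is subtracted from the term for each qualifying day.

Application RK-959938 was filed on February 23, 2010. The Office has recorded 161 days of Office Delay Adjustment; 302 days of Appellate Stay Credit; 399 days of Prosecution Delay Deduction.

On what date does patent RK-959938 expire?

Base term: filing date + 17 years → 23 February 2027.
Office Delay Adjustment: +161 days → 3 August 2027.
Appellate Stay Credit: +302 days → 31 May 2028.
Prosecution Delay Deduction: −399 days → 28 April 2027.

April 28, 2027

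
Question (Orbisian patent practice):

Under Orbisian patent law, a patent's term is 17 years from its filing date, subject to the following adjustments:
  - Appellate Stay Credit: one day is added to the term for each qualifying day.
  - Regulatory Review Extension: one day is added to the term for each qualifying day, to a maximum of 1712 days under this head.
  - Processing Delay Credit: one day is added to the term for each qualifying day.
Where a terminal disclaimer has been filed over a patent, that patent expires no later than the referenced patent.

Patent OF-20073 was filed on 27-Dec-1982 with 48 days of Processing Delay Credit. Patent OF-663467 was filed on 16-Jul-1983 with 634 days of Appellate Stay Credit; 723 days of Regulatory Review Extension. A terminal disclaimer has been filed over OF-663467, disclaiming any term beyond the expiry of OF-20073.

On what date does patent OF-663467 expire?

Natural term of OF-663467:
  Base: filing + 17 years → 16 July 2000.
  Appellate Stay Credit: +634 days → 11 April 2002.
  Regulatory Review Extension: 723 days (within the 1712-day cap) → +723 days → 3 April 2004.
Expiry of referenced patent OF-20073:
  Base: filing + 17 years → 27 December 1999.
  Processing Delay Credit: +48 days → 13 February 2000.
Terminal disclaimer: OF-663467 expires on the earlier of 3 April 2004 and 13 February 2000.

2000-02-13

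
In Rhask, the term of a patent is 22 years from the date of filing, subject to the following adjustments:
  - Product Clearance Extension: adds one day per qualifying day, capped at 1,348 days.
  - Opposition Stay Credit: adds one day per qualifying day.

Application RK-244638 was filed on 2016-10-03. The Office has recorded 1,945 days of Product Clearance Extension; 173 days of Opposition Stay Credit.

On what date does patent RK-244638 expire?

December 2, 2042

Base term: filing date + 22 years → 3 October 2038.
Product Clearance Extension: 1945 days claimed exceeds the 1348-day cap, so +1348 days → 12 June 2042.
Opposition Stay Credit: +173 days → 2 December 2042.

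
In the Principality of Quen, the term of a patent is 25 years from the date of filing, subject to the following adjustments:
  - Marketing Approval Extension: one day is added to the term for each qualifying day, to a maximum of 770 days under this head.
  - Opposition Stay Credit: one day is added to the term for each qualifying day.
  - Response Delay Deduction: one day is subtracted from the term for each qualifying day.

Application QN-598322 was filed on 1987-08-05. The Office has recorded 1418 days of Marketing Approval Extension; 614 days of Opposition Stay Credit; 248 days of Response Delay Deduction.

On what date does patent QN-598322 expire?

Base term: filing date + 25 years → 5 August 2012.
Marketing Approval Extension: 1418 days claimed exceeds the 770-day cap, so +770 days → 14 September 2014.
Opposition Stay Credit: +614 days → 20 May 2016.
Response Delay Deduction: −248 days → 15 September 2015.

September 15, 2015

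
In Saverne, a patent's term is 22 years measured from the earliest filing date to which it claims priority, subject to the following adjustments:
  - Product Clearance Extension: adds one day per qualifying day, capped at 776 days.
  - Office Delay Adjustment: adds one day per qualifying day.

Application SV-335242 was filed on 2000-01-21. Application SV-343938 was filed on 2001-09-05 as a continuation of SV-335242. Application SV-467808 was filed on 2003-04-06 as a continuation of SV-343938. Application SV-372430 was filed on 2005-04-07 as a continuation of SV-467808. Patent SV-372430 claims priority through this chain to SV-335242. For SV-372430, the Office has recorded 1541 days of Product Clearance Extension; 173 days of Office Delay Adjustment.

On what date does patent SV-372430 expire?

2024-08-27

Earliest priority filing: 21 January 2000.
Base term: 21 January 2000 + 22 years → 21 January 2022.
Product Clearance Extension: 1541 days claimed exceeds the 776-day cap, so +776 days → 7 March 2024.
Office Delay Adjustment: +173 days → 27 August 2024.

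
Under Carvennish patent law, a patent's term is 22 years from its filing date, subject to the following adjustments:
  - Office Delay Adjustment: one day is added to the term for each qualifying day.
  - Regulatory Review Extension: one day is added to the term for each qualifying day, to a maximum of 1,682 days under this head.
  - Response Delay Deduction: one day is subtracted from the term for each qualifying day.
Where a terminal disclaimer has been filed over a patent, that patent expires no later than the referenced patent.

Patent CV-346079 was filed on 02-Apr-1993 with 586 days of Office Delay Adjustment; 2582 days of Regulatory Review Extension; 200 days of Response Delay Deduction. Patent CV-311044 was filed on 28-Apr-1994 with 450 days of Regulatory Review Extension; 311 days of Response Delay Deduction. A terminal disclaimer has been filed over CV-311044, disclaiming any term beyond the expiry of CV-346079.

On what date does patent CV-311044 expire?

Natural term of CV-311044:
  Base: filing + 22 years → 28 April 2016.
  Regulatory Review Extension: 450 days (within the 1682-day cap) → +450 days → 22 July 2017.
  Response Delay Deduction: −311 days → 14 September 2016.
Expiry of referenced patent CV-346079:
  Base: filing + 22 years → 2 April 2015.
  Office Delay Adjustment: +586 days → 8 November 2016.
  Regulatory Review Extension: 2582 days claimed exceeds the 1682-day cap, so +1682 days → 17 June 2021.
  Response Delay Deduction: −200 days → 29 November 2020.
Terminal disclaimer: CV-311044 expires on the earlier of 14 September 2016 and 29 November 2020.

2016-09-14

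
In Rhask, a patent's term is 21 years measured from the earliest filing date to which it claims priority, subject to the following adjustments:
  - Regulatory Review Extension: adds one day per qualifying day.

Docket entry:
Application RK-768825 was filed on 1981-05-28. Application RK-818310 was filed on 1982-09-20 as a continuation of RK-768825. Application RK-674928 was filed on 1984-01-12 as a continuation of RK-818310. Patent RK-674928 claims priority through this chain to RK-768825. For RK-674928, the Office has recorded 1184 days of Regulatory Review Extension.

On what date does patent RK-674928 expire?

2005-08-24

Earliest priority filing: 28 May 1981.
Base term: 28 May 1981 + 21 years → 28 May 2002.
Regulatory Review Extension: +1184 days → 24 August 2005.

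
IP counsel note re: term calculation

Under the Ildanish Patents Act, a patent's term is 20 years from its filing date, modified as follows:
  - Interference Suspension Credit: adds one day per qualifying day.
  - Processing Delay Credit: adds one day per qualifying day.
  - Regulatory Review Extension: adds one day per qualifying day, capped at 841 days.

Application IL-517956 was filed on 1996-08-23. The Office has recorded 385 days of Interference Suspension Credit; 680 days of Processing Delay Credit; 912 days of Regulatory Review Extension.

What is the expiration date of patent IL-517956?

Base term: filing date + 20 years → 23 August 2016.
Interference Suspension Credit: +385 days → 12 September 2017.
Processing Delay Credit: +680 days → 24 July 2019.
Regulatory Review Extension: 912 days claimed exceeds the 841-day cap, so +841 days → 11 November 2021.

2021-11-11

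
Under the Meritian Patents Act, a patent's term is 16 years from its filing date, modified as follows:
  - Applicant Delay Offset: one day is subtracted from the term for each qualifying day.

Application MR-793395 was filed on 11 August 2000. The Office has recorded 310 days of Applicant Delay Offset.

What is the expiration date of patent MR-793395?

2015-10-06

Base term: filing date + 16 years → 11 August 2016.
Applicant Delay Offset: −310 days → 6 October 2015.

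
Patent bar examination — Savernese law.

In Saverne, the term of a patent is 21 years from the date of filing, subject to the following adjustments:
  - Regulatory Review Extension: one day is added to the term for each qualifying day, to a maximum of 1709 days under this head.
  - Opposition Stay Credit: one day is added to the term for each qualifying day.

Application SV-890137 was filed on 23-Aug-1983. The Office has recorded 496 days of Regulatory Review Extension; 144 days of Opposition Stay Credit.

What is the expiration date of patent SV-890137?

May 25, 2006

Base term: filing date + 21 years → 23 August 2004.
Regulatory Review Extension: 496 days (within the 1709-day cap) → +496 days → 1 January 2006.
Opposition Stay Credit: +144 days → 25 May 2006.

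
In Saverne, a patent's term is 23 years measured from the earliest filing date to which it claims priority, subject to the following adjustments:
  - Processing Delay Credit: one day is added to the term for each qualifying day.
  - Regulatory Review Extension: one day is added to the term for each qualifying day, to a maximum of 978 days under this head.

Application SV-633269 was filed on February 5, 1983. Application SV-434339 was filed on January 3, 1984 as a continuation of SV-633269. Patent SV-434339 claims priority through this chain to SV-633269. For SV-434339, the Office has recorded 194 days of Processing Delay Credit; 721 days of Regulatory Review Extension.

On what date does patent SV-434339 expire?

Earliest priority filing: 5 February 1983.
Base term: 5 February 1983 + 23 years → 5 February 2006.
Processing Delay Credit: +194 days → 18 August 2006.
Regulatory Review Extension: 721 days (within the 978-day cap) → +721 days → 8 August 2008.

August 8, 2008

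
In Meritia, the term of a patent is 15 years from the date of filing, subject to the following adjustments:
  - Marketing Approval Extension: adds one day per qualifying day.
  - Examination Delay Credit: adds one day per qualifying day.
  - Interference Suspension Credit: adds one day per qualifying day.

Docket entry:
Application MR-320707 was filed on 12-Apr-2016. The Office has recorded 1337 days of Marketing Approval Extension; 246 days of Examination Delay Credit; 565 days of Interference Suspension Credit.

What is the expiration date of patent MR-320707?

2037-02-27

Base term: filing date + 15 years → 12 April 2031.
Marketing Approval Extension: +1337 days → 9 December 2034.
Examination Delay Credit: +246 days → 12 August 2035.
Interference Suspension Credit: +565 days → 27 February 2037.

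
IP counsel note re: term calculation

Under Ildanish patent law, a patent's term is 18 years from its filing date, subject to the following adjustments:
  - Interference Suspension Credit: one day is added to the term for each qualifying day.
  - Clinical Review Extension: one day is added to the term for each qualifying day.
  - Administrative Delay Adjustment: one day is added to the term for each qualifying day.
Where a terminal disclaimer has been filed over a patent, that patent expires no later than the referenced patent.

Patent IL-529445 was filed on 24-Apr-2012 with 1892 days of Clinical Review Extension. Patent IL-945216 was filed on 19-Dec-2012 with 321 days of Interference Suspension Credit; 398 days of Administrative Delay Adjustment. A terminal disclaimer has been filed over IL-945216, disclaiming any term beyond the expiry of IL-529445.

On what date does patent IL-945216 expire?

Natural term of IL-945216:
  Base: filing + 18 years → 19 December 2030.
  Interference Suspension Credit: +321 days → 5 November 2031.
  Administrative Delay Adjustment: +398 days → 7 December 2032.
Expiry of referenced patent IL-529445:
  Base: filing + 18 years → 24 April 2030.
  Clinical Review Extension: +1892 days → 29 June 2035.
Terminal disclaimer: IL-945216 expires on the earlier of 7 December 2032 and 29 June 2035.

2032-12-07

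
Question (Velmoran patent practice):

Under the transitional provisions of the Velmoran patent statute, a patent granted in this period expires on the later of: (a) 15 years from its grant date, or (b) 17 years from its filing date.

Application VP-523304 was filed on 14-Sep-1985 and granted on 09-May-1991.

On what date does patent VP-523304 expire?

2006-05-09

(a) grant + 15 years → 9 May 2006.
(b) filing + 17 years → 14 September 2002.
Later of the two: 9 May 2006.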